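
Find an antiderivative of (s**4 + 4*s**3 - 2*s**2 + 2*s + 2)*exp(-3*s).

Use integration by parts with u = s**4 + 4*s**3 - 2*s**2 + 2*s + 2, dv = exp(-3*s) ds, so v = -exp(-3*s)/3.
Apply parts 4 times (tabular method): alternate signs, differentiate u down to 0, integrate dv up.

(-27*s**4 - 144*s**3 - 90*s**2 - 114*s - 92)*exp(-3*s)/81 + C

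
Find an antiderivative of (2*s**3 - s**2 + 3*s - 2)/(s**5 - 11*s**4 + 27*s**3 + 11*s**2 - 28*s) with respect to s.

Factor the denominator: s*(s - 7)*(s - 4)*(s - 1)*(s + 1).
Partial-fraction decomposition: -1/(10*(s + 1)) + 1/(18*(s - 1)) - 61/(90*(s - 4)) + 41/(63*(s - 7)) + 1/(14*s).
Integrate each term: A/(s−a) contributes A·log|s−a|.

log(s)/14 + 41*log(s - 7)/63 - 61*log(s - 4)/90 + log(s - 1)/18 - log(s + 1)/10 + C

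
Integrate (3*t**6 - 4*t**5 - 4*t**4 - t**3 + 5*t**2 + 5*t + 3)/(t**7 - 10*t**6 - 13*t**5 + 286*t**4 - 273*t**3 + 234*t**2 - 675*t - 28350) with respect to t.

Factor the denominator: (t - 7)*(t - 6)*(t - 5)*(t + 3)*(t + 5)*(t**2 + 9).
Partial-fraction decomposition: (4571*t + 29706)/(88740*(t**2 + 9)) + 3359/(5280*(t + 5)) - 193/(1728*(t + 3)) + 31903/(5440*(t - 5)) - 34559/(1485*(t - 6)) + 55211/(2784*(t - 7)).
Integrate each term; A/(t−a) gives A·log|t−a|; the (Bt+D)/(t²+p²) term gives a log and an atan.

55211*log(t - 7)/2784 - 34559*log(t - 6)/1485 + 31903*log(t - 5)/5440 - 193*log(t + 3)/1728 + 3359*log(t + 5)/5280 + 4571*log(t**2 + 9)/177480 + 4951*atan(t/3)/44370 + C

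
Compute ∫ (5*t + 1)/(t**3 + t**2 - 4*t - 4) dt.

11*log(t - 2)/12 + 4*log(t + 1)/3 - 9*log(t + 2)/4 + C

Factor the denominator: (t - 2)*(t + 1)*(t + 2).
Partial-fraction decomposition: -9/(4*(t + 2)) + 4/(3*(t + 1)) + 11/(12*(t - 2)).
Integrate each term: A/(t−a) contributes A·log|t−a|.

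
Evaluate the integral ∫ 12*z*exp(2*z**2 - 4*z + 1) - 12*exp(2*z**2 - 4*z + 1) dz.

3*exp(2*z**2 - 4*z + 1) + C

Let u = 2*z**2 - 4*z + 1, so du = (4*z - 4) dz.
Rewriting, the integral becomes 3·∫ e^u du = 3·e^u.
Substituting back, u = 2*z**2 - 4*z + 1.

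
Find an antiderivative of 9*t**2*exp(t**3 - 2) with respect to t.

3*exp(t**3 - 2) + C

Let u = t**3 - 2, so du = (3*t**2) dt.
Rewriting, the integral becomes 3·∫ e^u du = 3·e^u.
Substituting back, u = t**3 - 2.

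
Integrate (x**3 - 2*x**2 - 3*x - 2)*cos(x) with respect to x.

Use integration by parts with u = x**3 - 2*x**2 - 3*x - 2, dv = cos(x) dx, so v = sin(x).
Apply parts 3 times (tabular method): alternate signs, differentiate u down to 0, integrate dv up.

x**3*sin(x) - 2*x**2*sin(x) + 3*x**2*cos(x) - 9*x*sin(x) - 4*x*cos(x) + 2*sin(x) - 9*cos(x) + C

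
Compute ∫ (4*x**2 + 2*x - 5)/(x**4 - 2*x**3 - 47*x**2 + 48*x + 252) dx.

Factor the denominator: (x - 7)*(x - 3)*(x + 2)*(x + 6).
Partial-fraction decomposition: -127/(468*(x + 6)) + 7/(180*(x + 2)) - 37/(180*(x - 3)) + 205/(468*(x - 7)).
Integrate each term: A/(x−a) contributes A·log|x−a|.

205*log(x - 7)/468 - 37*log(x - 3)/180 + 7*log(x + 2)/180 - 127*log(x + 6)/468 + C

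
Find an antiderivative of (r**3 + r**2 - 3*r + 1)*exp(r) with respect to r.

(r**3 - 2*r**2 + r)*exp(r) + C

Use integration by parts with u = r**3 + r**2 - 3*r + 1, dv = exp(r) dr, so v = exp(r).
Apply parts 3 times (tabular method): alternate signs, differentiate u down to 0, integrate dv up.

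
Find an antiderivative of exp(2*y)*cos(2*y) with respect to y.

Let I denote the integral. Integrate by parts with u = cos(2*y), dv = exp(2*y) dy, so v = exp(2*y)/2: I = exp(2*y)*cos(2*y)/2 + ∫ exp(2*y)*sin(2*y) dy.
Apply parts again with u = sin(2*y), dv = exp(2*y) dy: ∫ exp(2*y)*sin(2*y) dy = exp(2*y)*sin(2*y)/2 − I. Substituting back brings back I: I = exp(2*y)*sin(2*y)/2 + exp(2*y)*cos(2*y)/2 − I.
Solving for I: (1 + 1)·I equals the remaining terms, so I = (1/2)·(exp(2*y)*sin(2*y)/2 + exp(2*y)*cos(2*y)/2).

exp(2*y)*sin(2*y)/4 + exp(2*y)*cos(2*y)/4 + C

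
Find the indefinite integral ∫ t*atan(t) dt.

t**2*atan(t)/2 - t/2 + atan(t)/2 + C

Use integration by parts with u = arctan(t), dv = t dt.
Then du = 1/(t**2 + 1) dt.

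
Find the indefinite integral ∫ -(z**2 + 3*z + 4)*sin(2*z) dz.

Use integration by parts with u = z**2 + 3*z + 4, dv = -sin(2*z) dz, so v = cos(2*z)/2.
Apply parts 2 times (tabular method): alternate signs, differentiate u down to 0, integrate dv up.

z**2*cos(2*z)/2 - z*sin(2*z)/2 + 3*z*cos(2*z)/2 - 3*sin(2*z)/4 + 7*cos(2*z)/4 + C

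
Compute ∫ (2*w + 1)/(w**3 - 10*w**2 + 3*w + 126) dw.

Factor the denominator: (w - 7)*(w - 6)*(w + 3).
Partial-fraction decomposition: -1/(18*(w + 3)) - 13/(9*(w - 6)) + 3/(2*(w - 7)).
Integrate each term: A/(w−a) contributes A·log|w−a|.

3*log(w - 7)/2 - 13*log(w - 6)/9 - log(w + 3)/18 + C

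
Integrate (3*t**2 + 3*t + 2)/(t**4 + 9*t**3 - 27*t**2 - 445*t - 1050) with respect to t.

Factor the denominator: (t - 7)*(t + 5)**2*(t + 6).
Partial-fraction decomposition: -92/(13*(t + 6)) + 503/(72*(t + 5)) - 31/(6*(t + 5)**2) + 85/(936*(t - 7)).
Integrate each term; A/(t−a) gives A·log|t−a|; A/(t−a)² gives −A/(t−a).

85*log(t - 7)/936 + 503*log(t + 5)/72 - 92*log(t + 6)/13 + 31/(6*t + 30) + C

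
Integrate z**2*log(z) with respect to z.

Use integration by parts with u = log(z), dv = z**2 dz.
Then du = 1/z dz and v = z**3/3.

z**3*log(z)/3 - z**3/9 + C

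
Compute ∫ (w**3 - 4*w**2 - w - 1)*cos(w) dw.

w**3*sin(w) - 4*w**2*sin(w) + 3*w**2*cos(w) - 7*w*sin(w) - 8*w*cos(w) + 7*sin(w) - 7*cos(w) + C

Use integration by parts with u = w**3 - 4*w**2 - w - 1, dv = cos(w) dw, so v = sin(w).
Apply parts 3 times (tabular method): alternate signs, differentiate u down to 0, integrate dv up.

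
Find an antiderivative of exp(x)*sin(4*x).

exp(x)*sin(4*x)/17 - 4*exp(x)*cos(4*x)/17 + C

Let I denote the integral. Integrate by parts with u = sin(4*x), dv = exp(x) dx, so v = exp(x): I = exp(x)*sin(4*x) − 4·∫ exp(x)*cos(4*x) dx.
Apply parts again with u = cos(4*x), dv = exp(x) dx: ∫ exp(x)*cos(4*x) dx = exp(x)*cos(4*x) + 4·I. Substituting back brings back I: I = exp(x)*sin(4*x) - 4*exp(x)*cos(4*x) − 16·I.
Solving for I: (1 + 16)·I equals the remaining terms, so I = (1/17)·(exp(x)*sin(4*x) - 4*exp(x)*cos(4*x)).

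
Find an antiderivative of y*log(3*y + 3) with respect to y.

y**2*log(3*y + 3)/2 - y**2/4 + y/2 - log(y + 1)/2 + C

Use integration by parts with u = log(3*y + 3), dv = y dy.
Then du = 3/(3*y + 3) dy and v = y**2/2.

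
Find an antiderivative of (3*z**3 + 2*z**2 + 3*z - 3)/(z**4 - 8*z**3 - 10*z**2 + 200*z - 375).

-71*log(z - 5)/100 + 105*log(z - 3)/32 + 343*log(z + 5)/800 - 437/(20*z - 100) + C

Factor the denominator: (z - 5)**2*(z - 3)*(z + 5).
Partial-fraction decomposition: 343/(800*(z + 5)) + 105/(32*(z - 3)) - 71/(100*(z - 5)) + 437/(20*(z - 5)**2).
Integrate each term; A/(z−a) gives A·log|z−a|; A/(z−a)² gives −A/(z−a).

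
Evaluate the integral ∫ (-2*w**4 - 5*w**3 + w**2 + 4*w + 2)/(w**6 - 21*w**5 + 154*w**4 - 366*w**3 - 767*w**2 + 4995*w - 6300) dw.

-1073*log(w - 7)/80 - 1391*log(w - 5)/64 + 38*log(w - 4) - 137*log(w - 3)/48 + log(w + 3)/960 - 457/(8*w - 40) + C

Factor the denominator: (w - 7)*(w - 5)**2*(w - 4)*(w - 3)*(w + 3).
Partial-fraction decomposition: 1/(960*(w + 3)) - 137/(48*(w - 3)) + 38/(w - 4) - 1391/(64*(w - 5)) + 457/(8*(w - 5)**2) - 1073/(80*(w - 7)).
Integrate each term; A/(w−a) gives A·log|w−a|; A/(w−a)² gives −A/(w−a).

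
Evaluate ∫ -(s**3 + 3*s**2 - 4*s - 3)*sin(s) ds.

s**3*cos(s) - 3*s**2*sin(s) + 3*s**2*cos(s) - 6*s*sin(s) - 10*s*cos(s) + 10*sin(s) - 9*cos(s) + C

Use integration by parts with u = s**3 + 3*s**2 - 4*s - 3, dv = -sin(s) ds, so v = cos(s).
Apply parts 3 times (tabular method): alternate signs, differentiate u down to 0, integrate dv up.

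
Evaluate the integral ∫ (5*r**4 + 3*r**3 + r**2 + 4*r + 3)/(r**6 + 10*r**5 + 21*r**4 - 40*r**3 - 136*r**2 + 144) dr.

Factor the denominator: (r - 2)*(r - 1)*(r + 2)**2*(r + 3)*(r + 6).
Partial-fraction decomposition: -1949/(896*(r + 6)) + 27/(5*(r + 3)) - 241/(72*(r + 2)) + 55/(48*(r + 2)**2) - 4/(63*(r - 1)) + 119/(640*(r - 2)).
Integrate each term; A/(r−a) gives A·log|r−a|; A/(r−a)² gives −A/(r−a).

119*log(r - 2)/640 - 4*log(r - 1)/63 - 241*log(r + 2)/72 + 27*log(r + 3)/5 - 1949*log(r + 6)/896 - 55/(48*r + 96) + C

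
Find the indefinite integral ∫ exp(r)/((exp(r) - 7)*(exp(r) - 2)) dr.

Let u = e^r, du = e^r dr.
The integral becomes ∫ du/((u-2)(u-7)); decompose into partial fractions.

log(exp(r) - 7)/5 - log(exp(r) - 2)/5 + C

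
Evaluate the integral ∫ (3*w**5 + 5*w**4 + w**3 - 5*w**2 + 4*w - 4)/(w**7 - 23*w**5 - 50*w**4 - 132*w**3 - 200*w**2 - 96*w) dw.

log(w)/24 + 3733*log(w - 6)/14700 - 88*log(w + 1)/3675 - 163*log(w + 4)/600 + 6*atan(w/2)/25 + 4/(35*w + 35) + C

Factor the denominator: w*(w - 6)*(w + 1)**2*(w + 4)*(w**2 + 4).
Partial-fraction decomposition: 12/(25*(w**2 + 4)) - 163/(600*(w + 4)) - 88/(3675*(w + 1)) - 4/(35*(w + 1)**2) + 3733/(14700*(w - 6)) + 1/(24*w).
Integrate each term; A/(w−a) gives A·log|w−a|; the (Bw+D)/(w²+p²) term gives a log and an atan.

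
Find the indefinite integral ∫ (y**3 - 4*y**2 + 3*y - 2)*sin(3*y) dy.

Use integration by parts with u = y**3 - 4*y**2 + 3*y - 2, dv = sin(3*y) dy, so v = -cos(3*y)/3.
Apply parts 3 times (tabular method): alternate signs, differentiate u down to 0, integrate dv up.

-y**3*cos(3*y)/3 + y**2*sin(3*y)/3 + 4*y**2*cos(3*y)/3 - 8*y*sin(3*y)/9 - 7*y*cos(3*y)/9 + 7*sin(3*y)/27 + 10*cos(3*y)/27 + C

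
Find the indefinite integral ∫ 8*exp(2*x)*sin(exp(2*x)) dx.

-4*cos(exp(2*x)) + C

Let u = exp(2*x), so du = (2*exp(2*x)) dx.
Rewriting, the integral becomes 4·∫ sin(u) du = 4·-cos(u).
Substituting back, u = exp(2*x).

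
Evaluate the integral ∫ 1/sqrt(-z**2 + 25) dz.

Substitute z = 5·sin(θ), so dz = 5·cos(θ) dθ and the radical becomes sqrt(-z**2 + 25) = 5·cos(θ) by the Pythagorean identity.
Integrate the resulting trig expression in θ, then back-substitute θ = asin(z/5), sin(θ) = z/5, cos(θ) = sqrt(-z**2 + 25)/5 (absorbing any constant into C).

asin(z/5) + C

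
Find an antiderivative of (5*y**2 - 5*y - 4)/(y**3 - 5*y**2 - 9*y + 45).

Factor the denominator: (y - 5)*(y - 3)*(y + 3).
Partial-fraction decomposition: 7/(6*(y + 3)) - 13/(6*(y - 3)) + 6/(y - 5).
Integrate each term: A/(y−a) contributes A·log|y−a|.

6*log(y - 5) - 13*log(y - 3)/6 + 7*log(y + 3)/6 + C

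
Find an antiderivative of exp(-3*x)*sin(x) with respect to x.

Let I denote the integral. Integrate by parts with u = sin(x), dv = exp(-3*x) dx, so v = -exp(-3*x)/3: I = -exp(-3*x)*sin(x)/3 + (1/3)·∫ exp(-3*x)*cos(x) dx.
Apply parts again with u = cos(x), dv = exp(-3*x) dx: ∫ exp(-3*x)*cos(x) dx = -exp(-3*x)*cos(x)/3 − (1/3)·I. Substituting back brings back I: I = -exp(-3*x)*sin(x)/3 - exp(-3*x)*cos(x)/9 − (1/9)·I.
Solving for I: (1 + 1/9)·I equals the remaining terms, so I = (9/10)·(-exp(-3*x)*sin(x)/3 - exp(-3*x)*cos(x)/9).

-3*exp(-3*x)*sin(x)/10 - exp(-3*x)*cos(x)/10 + C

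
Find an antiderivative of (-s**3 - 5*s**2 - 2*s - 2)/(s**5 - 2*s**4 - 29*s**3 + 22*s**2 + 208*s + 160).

-131*log(s - 5)/189 + 77*log(s - 4)/120 - 2*log(s + 1)/45 + 5*log(s + 2)/42 - 5*log(s + 4)/216 + C

Factor the denominator: (s - 5)*(s - 4)*(s + 1)*(s + 2)*(s + 4).
Partial-fraction decomposition: -5/(216*(s + 4)) + 5/(42*(s + 2)) - 2/(45*(s + 1)) + 77/(120*(s - 4)) - 131/(189*(s - 5)).
Integrate each term: A/(s−a) contributes A·log|s−a|.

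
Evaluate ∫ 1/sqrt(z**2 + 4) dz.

log(z + sqrt(z**2 + 4)) + C

Substitute z = 2·tan(θ), so dz = 2·sec(θ)^2 dθ and the radical becomes sqrt(z**2 + 4) = 2·sec(θ) by the Pythagorean identity.
Integrate the resulting trig expression in θ, then back-substitute tan(θ) = z/2, sec(θ) = sqrt(z**2 + 4)/2 (absorbing any constant into C).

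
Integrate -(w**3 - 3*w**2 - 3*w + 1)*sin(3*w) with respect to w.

w**3*cos(3*w)/3 - w**2*sin(3*w)/3 - w**2*cos(3*w) + 2*w*sin(3*w)/3 - 11*w*cos(3*w)/9 + 11*sin(3*w)/27 + 5*cos(3*w)/9 + C

Use integration by parts with u = w**3 - 3*w**2 - 3*w + 1, dv = -sin(3*w) dw, so v = cos(3*w)/3.
Apply parts 3 times (tabular method): alternate signs, differentiate u down to 0, integrate dv up.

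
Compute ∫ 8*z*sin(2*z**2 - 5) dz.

-2*cos(2*z**2 - 5) + C

Let u = 2*z**2 - 5, so du = (4*z) dz.
Rewriting, the integral becomes 2·∫ sin(u) du = 2·-cos(u).
Substituting back, u = 2*z**2 - 5.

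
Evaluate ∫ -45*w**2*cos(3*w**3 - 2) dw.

-5*sin(3*w**3 - 2) + C

Let u = 3*w**3 - 2, so du = (9*w**2) dw.
Rewriting, the integral becomes -5·∫ cos(u) du = -5·sin(u).
Substituting back, u = 3*w**3 - 2.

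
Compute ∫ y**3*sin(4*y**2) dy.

Let u = y², du = 2y dy; rewrite as (1/2)∫ u^1·sin(4u) du.
Now integrate by parts 1 time.

-y**2*cos(4*y**2)/8 + sin(4*y**2)/32 + C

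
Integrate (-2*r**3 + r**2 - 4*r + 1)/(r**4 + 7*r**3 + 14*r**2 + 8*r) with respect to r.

log(r)/8 - 8*log(r + 1)/3 + 29*log(r + 2)/4 - 161*log(r + 4)/24 + C

Factor the denominator: r*(r + 1)*(r + 2)*(r + 4).
Partial-fraction decomposition: -161/(24*(r + 4)) + 29/(4*(r + 2)) - 8/(3*(r + 1)) + 1/(8*r).
Integrate each term: A/(r−a) contributes A·log|r−a|.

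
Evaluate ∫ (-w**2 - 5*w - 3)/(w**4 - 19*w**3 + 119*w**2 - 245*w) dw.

3*log(w)/245 + 517*log(w - 7)/196 - 53*log(w - 5)/20 + 87/(14*w - 98) + C

Factor the denominator: w*(w - 7)**2*(w - 5).
Partial-fraction decomposition: -53/(20*(w - 5)) + 517/(196*(w - 7)) - 87/(14*(w - 7)**2) + 3/(245*w).
Integrate each term; A/(w−a) gives A·log|w−a|; A/(w−a)² gives −A/(w−a).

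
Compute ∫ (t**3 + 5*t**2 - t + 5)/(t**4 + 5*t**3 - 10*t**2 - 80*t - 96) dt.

Factor the denominator: (t - 4)*(t + 2)*(t + 3)*(t + 4).
Partial-fraction decomposition: -25/(16*(t + 4)) + 26/(7*(t + 3)) - 19/(12*(t + 2)) + 145/(336*(t - 4)).
Integrate each term: A/(t−a) contributes A·log|t−a|.

145*log(t - 4)/336 - 19*log(t + 2)/12 + 26*log(t + 3)/7 - 25*log(t + 4)/16 + C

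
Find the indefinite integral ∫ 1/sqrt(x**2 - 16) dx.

log(x + sqrt(x**2 - 16)) + C

Substitute x = 4·sec(θ), so dx = 4·sec(θ)*tan(θ) dθ and the radical becomes sqrt(x**2 - 16) = 4·tan(θ) by the Pythagorean identity.
Integrate the resulting trig expression in θ, then back-substitute sec(θ) = x/4, tan(θ) = sqrt(x**2 - 16)/4 (absorbing any constant into C).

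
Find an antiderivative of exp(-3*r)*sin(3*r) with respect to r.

Let I denote the integral. Integrate by parts with u = sin(3*r), dv = exp(-3*r) dr, so v = -exp(-3*r)/3: I = -exp(-3*r)*sin(3*r)/3 + ∫ exp(-3*r)*cos(3*r) dr.
Apply parts again with u = cos(3*r), dv = exp(-3*r) dr: ∫ exp(-3*r)*cos(3*r) dr = -exp(-3*r)*cos(3*r)/3 − I. Substituting back brings back I: I = -exp(-3*r)*sin(3*r)/3 - exp(-3*r)*cos(3*r)/3 − I.
Solving for I: (1 + 1)·I equals the remaining terms, so I = (1/2)·(-exp(-3*r)*sin(3*r)/3 - exp(-3*r)*cos(3*r)/3).

-exp(-3*r)*sin(3*r)/6 - exp(-3*r)*cos(3*r)/6 + C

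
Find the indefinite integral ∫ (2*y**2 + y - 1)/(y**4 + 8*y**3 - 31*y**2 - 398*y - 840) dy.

Factor the denominator: (y - 7)*(y + 4)*(y + 5)*(y + 6).
Partial-fraction decomposition: -5/(2*(y + 6)) + 11/(3*(y + 5)) - 27/(22*(y + 4)) + 2/(33*(y - 7)).
Integrate each term: A/(y−a) contributes A·log|y−a|.

2*log(y - 7)/33 - 27*log(y + 4)/22 + 11*log(y + 5)/3 - 5*log(y + 6)/2 + C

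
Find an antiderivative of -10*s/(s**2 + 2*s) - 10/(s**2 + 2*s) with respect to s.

Let u = s**2 + 2*s, so du = (2*s + 2) ds.
Rewriting, the integral becomes -5·∫ 1/u du = -5·log(u).
Substituting back, u = s**2 + 2*s.

-5*log(s**2 + 2*s) + C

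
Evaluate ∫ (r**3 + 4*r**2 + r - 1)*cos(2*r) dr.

Use integration by parts with u = r**3 + 4*r**2 + r - 1, dv = cos(2*r) dr, so v = sin(2*r)/2.
Apply parts 3 times (tabular method): alternate signs, differentiate u down to 0, integrate dv up.

r**3*sin(2*r)/2 + 2*r**2*sin(2*r) + 3*r**2*cos(2*r)/4 - r*sin(2*r)/4 + 2*r*cos(2*r) - 3*sin(2*r)/2 - cos(2*r)/8 + C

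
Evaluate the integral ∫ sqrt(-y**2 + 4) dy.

Substitute y = 2·sin(θ), so dy = 2·cos(θ) dθ and the radical becomes sqrt(-y**2 + 4) = 2·cos(θ) by the Pythagorean identity.
Integrate the resulting trig expression in θ, then back-substitute θ = asin(y/2), sin(θ) = y/2, cos(θ) = sqrt(-y**2 + 4)/2 (absorbing any constant into C).

y*sqrt(-y**2 + 4)/2 + 2*asin(y/2) + C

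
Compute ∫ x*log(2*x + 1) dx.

Use integration by parts with u = log(2*x + 1), dv = x dx.
Then du = 2/(2*x + 1) dx and v = x**2/2.

x**2*log(2*x + 1)/2 - x**2/4 + x/4 - log(2*x + 1)/8 + C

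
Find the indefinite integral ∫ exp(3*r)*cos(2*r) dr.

2*exp(3*r)*sin(2*r)/13 + 3*exp(3*r)*cos(2*r)/13 + C

Let I denote the integral. Integrate by parts with u = cos(2*r), dv = exp(3*r) dr, so v = exp(3*r)/3: I = exp(3*r)*cos(2*r)/3 + (2/3)·∫ exp(3*r)*sin(2*r) dr.
Apply parts again with u = sin(2*r), dv = exp(3*r) dr: ∫ exp(3*r)*sin(2*r) dr = exp(3*r)*sin(2*r)/3 − (2/3)·I. Substituting back brings back I: I = 2*exp(3*r)*sin(2*r)/9 + exp(3*r)*cos(2*r)/3 − (4/9)·I.
Solving for I: (1 + 4/9)·I equals the remaining terms, so I = (9/13)·(2*exp(3*r)*sin(2*r)/9 + exp(3*r)*cos(2*r)/3).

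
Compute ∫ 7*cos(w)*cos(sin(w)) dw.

Let u = sin(w), so du = (cos(w)) dw.
Rewriting, the integral becomes 7·∫ cos(u) du = 7·sin(u).
Substituting back, u = sin(w).

7*sin(sin(w)) + C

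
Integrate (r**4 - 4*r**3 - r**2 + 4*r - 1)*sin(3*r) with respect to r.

Use integration by parts with u = r**4 - 4*r**3 - r**2 + 4*r - 1, dv = sin(3*r) dr, so v = -cos(3*r)/3.
Apply parts 4 times (tabular method): alternate signs, differentiate u down to 0, integrate dv up.

-r**4*cos(3*r)/3 + 4*r**3*sin(3*r)/9 + 4*r**3*cos(3*r)/3 - 4*r**2*sin(3*r)/3 + 7*r**2*cos(3*r)/9 - 14*r*sin(3*r)/27 - 20*r*cos(3*r)/9 + 20*sin(3*r)/27 + 13*cos(3*r)/81 + C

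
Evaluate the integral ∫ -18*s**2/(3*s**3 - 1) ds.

Let u = 3*s**3 - 1, so du = (9*s**2) ds.
Rewriting, the integral becomes -2·∫ 1/u du = -2·log(u).
Substituting back, u = 3*s**3 - 1.

-2*log(3*s**3 - 1) + C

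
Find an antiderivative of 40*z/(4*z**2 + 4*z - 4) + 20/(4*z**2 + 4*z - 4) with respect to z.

5*log(4*z**2 + 4*z - 4) + C

Let u = 4*z**2 + 4*z - 4, so du = (8*z + 4) dz.
Rewriting, the integral becomes 5·∫ 1/u du = 5·log(u).
Substituting back, u = 4*z**2 + 4*z - 4.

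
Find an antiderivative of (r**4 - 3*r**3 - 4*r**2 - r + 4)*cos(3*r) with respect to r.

Use integration by parts with u = r**4 - 3*r**3 - 4*r**2 - r + 4, dv = cos(3*r) dr, so v = sin(3*r)/3.
Apply parts 4 times (tabular method): alternate signs, differentiate u down to 0, integrate dv up.

r**4*sin(3*r)/3 - r**3*sin(3*r) + 4*r**3*cos(3*r)/9 - 16*r**2*sin(3*r)/9 - r**2*cos(3*r) + r*sin(3*r)/3 - 32*r*cos(3*r)/27 + 140*sin(3*r)/81 + cos(3*r)/9 + C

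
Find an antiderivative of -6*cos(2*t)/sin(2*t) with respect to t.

Let u = sin(2*t), so du = (2*cos(2*t)) dt.
Rewriting, the integral becomes -3·∫ 1/u du = -3·log(u).
Substituting back, u = sin(2*t).

-3*log(sin(2*t)) + C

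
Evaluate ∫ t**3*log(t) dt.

Use integration by parts with u = log(t), dv = t**3 dt.
Then du = 1/t dt and v = t**4/4.

t**4*log(t)/4 - t**4/16 + C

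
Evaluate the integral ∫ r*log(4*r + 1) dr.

r**2*log(4*r + 1)/2 - r**2/4 + r/8 - log(4*r + 1)/32 + C

Use integration by parts with u = log(4*r + 1), dv = r dr.
Then du = 4/(4*r + 1) dr and v = r**2/2.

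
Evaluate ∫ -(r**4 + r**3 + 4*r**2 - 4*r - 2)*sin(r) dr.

r**4*cos(r) - 4*r**3*sin(r) + r**3*cos(r) - 3*r**2*sin(r) - 8*r**2*cos(r) + 16*r*sin(r) - 10*r*cos(r) + 10*sin(r) + 14*cos(r) + C

Use integration by parts with u = r**4 + r**3 + 4*r**2 - 4*r - 2, dv = -sin(r) dr, so v = cos(r).
Apply parts 4 times (tabular method): alternate signs, differentiate u down to 0, integrate dv up.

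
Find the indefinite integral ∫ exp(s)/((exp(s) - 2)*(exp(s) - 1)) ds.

Let u = e^s, du = e^s ds.
The integral becomes ∫ du/((u-1)(u-2)); decompose into partial fractions.

log(exp(s) - 2) - log(exp(s) - 1) + C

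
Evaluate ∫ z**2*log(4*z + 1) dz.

z**3*log(4*z + 1)/3 - z**3/9 + z**2/24 - z/48 + log(4*z + 1)/192 + C

Use integration by parts with u = log(4*z + 1), dv = z**2 dz.
Then du = 4/(4*z + 1) dz and v = z**3/3.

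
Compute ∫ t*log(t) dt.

Use integration by parts with u = log(t), dv = t dt.
Then du = 1/t dt and v = t**2/2.

t**2*log(t)/2 - t**2/4 + C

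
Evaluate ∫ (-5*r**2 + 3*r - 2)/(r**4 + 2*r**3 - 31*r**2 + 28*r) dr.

Factor the denominator: r*(r - 4)*(r - 1)*(r + 7).
Partial-fraction decomposition: 67/(154*(r + 7)) + 1/(6*(r - 1)) - 35/(66*(r - 4)) - 1/(14*r).
Integrate each term: A/(r−a) contributes A·log|r−a|.

-log(r)/14 - 35*log(r - 4)/66 + log(r - 1)/6 + 67*log(r + 7)/154 + C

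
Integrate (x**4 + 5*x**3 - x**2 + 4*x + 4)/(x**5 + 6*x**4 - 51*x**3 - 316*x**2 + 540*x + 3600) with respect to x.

Factor the denominator: (x - 6)*(x - 4)*(x + 5)**2*(x + 6).
Partial-fraction decomposition: 4/(3*(x + 6)) - 7750/(9801*(x + 5)) - 41/(99*(x + 5)**2) - 29/(81*(x - 4)) + 296/(363*(x - 6)).
Integrate each term; A/(x−a) gives A·log|x−a|; A/(x−a)² gives −A/(x−a).

296*log(x - 6)/363 - 29*log(x - 4)/81 - 7750*log(x + 5)/9801 + 4*log(x + 6)/3 + 41/(99*x + 495) + C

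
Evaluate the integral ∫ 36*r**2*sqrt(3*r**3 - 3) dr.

8*(3*r**3 - 3)**(3/2)/3 + C

Let u = 3*r**3 - 3, so du = (9*r**2) dr.
Rewriting, the integral becomes 4·∫ √u du = 4·(2/3)u^(3/2).
Substituting back, u = 3*r**3 - 3.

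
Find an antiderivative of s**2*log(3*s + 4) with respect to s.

Use integration by parts with u = log(3*s + 4), dv = s**2 ds.
Then du = 3/(3*s + 4) ds and v = s**3/3.

s**3*log(3*s + 4)/3 - s**3/9 + 2*s**2/9 - 16*s/27 + 64*log(3*s + 4)/81 + C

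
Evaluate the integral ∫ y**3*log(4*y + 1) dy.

Use integration by parts with u = log(4*y + 1), dv = y**3 dy.
Then du = 4/(4*y + 1) dy and v = y**4/4.

y**4*log(4*y + 1)/4 - y**4/16 + y**3/48 - y**2/128 + y/256 - log(4*y + 1)/1024 + C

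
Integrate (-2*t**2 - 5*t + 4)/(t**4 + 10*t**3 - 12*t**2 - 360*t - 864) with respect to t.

-49*log(t - 6)/720 + log(t + 4)/5 - 19*log(t + 6)/144 + 19/(12*t + 72) + C

Factor the denominator: (t - 6)*(t + 4)*(t + 6)**2.
Partial-fraction decomposition: -19/(144*(t + 6)) - 19/(12*(t + 6)**2) + 1/(5*(t + 4)) - 49/(720*(t - 6)).
Integrate each term; A/(t−a) gives A·log|t−a|; A/(t−a)² gives −A/(t−a).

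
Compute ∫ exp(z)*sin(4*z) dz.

Let I denote the integral. Integrate by parts with u = sin(4*z), dv = exp(z) dz, so v = exp(z): I = exp(z)*sin(4*z) − 4·∫ exp(z)*cos(4*z) dz.
Apply parts again with u = cos(4*z), dv = exp(z) dz: ∫ exp(z)*cos(4*z) dz = exp(z)*cos(4*z) + 4·I. Substituting back brings back I: I = exp(z)*sin(4*z) - 4*exp(z)*cos(4*z) − 16·I.
Solving for I: (1 + 16)·I equals the remaining terms, so I = (1/17)·(exp(z)*sin(4*z) - 4*exp(z)*cos(4*z)).

exp(z)*sin(4*z)/17 - 4*exp(z)*cos(4*z)/17 + C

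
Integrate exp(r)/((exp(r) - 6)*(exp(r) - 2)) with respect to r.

log(exp(r) - 6)/4 - log(exp(r) - 2)/4 + C

Let u = e^r, du = e^r dr.
The integral becomes ∫ du/((u-2)(u-6)); decompose into partial fractions.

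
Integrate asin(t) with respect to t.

t*asin(t) + sqrt(-t**2 + 1) + C

Use integration by parts with u = arcsin(t), dv = dt.
Then du = 1/sqrt(-t**2 + 1) dt.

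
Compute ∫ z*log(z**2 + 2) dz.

z**2*log(z**2 + 2)/2 - z**2/2 + log(z**2 + 2) + C

Let u = z**2 + 2, so du = (2*z) dz.
The integral becomes (1/2)·∫ log(u) du; integrate by parts with u′=log(u), dv′=du.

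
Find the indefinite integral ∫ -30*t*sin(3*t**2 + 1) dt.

Let u = 3*t**2 + 1, so du = (6*t) dt.
Rewriting, the integral becomes -5·∫ sin(u) du = -5·-cos(u).
Substituting back, u = 3*t**2 + 1.

5*cos(3*t**2 + 1) + C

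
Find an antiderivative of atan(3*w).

Use integration by parts with u = arctan(3*w), dv = dw.
Then du = 3/(9*w**2 + 1) dw.

w*atan(3*w) - log(9*w**2 + 1)/6 + C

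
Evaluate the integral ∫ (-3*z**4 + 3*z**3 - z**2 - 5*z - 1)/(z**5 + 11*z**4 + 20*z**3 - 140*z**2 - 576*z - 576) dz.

Factor the denominator: (z - 4)*(z + 2)*(z + 3)*(z + 4)*(z + 6).
Partial-fraction decomposition: -4543/(240*(z + 6)) + 957/(32*(z + 4)) - 319/(21*(z + 3)) + 67/(48*(z + 2)) - 613/(3360*(z - 4)).
Integrate each term: A/(z−a) contributes A·log|z−a|.

-613*log(z - 4)/3360 + 67*log(z + 2)/48 - 319*log(z + 3)/21 + 957*log(z + 4)/32 - 4543*log(z + 6)/240 + C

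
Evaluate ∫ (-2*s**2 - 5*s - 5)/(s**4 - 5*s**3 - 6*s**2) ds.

5*log(s)/36 - 107*log(s - 6)/252 + 2*log(s + 1)/7 - 5/(6*s) + C

Factor the denominator: s**2*(s - 6)*(s + 1).
Partial-fraction decomposition: 2/(7*(s + 1)) - 107/(252*(s - 6)) + 5/(36*s) + 5/(6*s**2).
Integrate each term; A/(s−a) gives A·log|s−a|; A/(s−a)² gives −A/(s−a).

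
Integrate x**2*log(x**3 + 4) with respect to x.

Let u = x**3 + 4, so du = (3*x**2) dx.
The integral becomes (1/3)·∫ log(u) du; integrate by parts with u′=log(u), dv′=du.

x**3*log(x**3 + 4)/3 - x**3/3 + 4*log(x**3 + 4)/3 + C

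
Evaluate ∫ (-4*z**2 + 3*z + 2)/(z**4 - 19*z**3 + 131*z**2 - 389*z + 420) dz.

Factor the denominator: (z - 7)*(z - 5)*(z - 4)*(z - 3).
Partial-fraction decomposition: 25/(8*(z - 3)) - 50/(3*(z - 4)) + 83/(4*(z - 5)) - 173/(24*(z - 7)).
Integrate each term: A/(z−a) contributes A·log|z−a|.

-173*log(z - 7)/24 + 83*log(z - 5)/4 - 50*log(z - 4)/3 + 25*log(z - 3)/8 + C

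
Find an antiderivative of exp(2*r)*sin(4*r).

exp(2*r)*sin(4*r)/10 - exp(2*r)*cos(4*r)/5 + C

Let I denote the integral. Integrate by parts with u = sin(4*r), dv = exp(2*r) dr, so v = exp(2*r)/2: I = exp(2*r)*sin(4*r)/2 − 2·∫ exp(2*r)*cos(4*r) dr.
Apply parts again with u = cos(4*r), dv = exp(2*r) dr: ∫ exp(2*r)*cos(4*r) dr = exp(2*r)*cos(4*r)/2 + 2·I. Substituting back brings back I: I = exp(2*r)*sin(4*r)/2 - exp(2*r)*cos(4*r) − 4·I.
Solving for I: (1 + 4)·I equals the remaining terms, so I = (1/5)·(exp(2*r)*sin(4*r)/2 - exp(2*r)*cos(4*r)).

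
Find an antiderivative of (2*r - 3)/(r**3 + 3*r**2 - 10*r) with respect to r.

Factor the denominator: r*(r - 2)*(r + 5).
Partial-fraction decomposition: -13/(35*(r + 5)) + 1/(14*(r - 2)) + 3/(10*r).
Integrate each term: A/(r−a) contributes A·log|r−a|.

3*log(r)/10 + log(r - 2)/14 - 13*log(r + 5)/35 + C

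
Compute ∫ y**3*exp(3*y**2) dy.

(3*y**2 - 1)*exp(3*y**2)/18 + C

Let u = y², du = 2y dy; rewrite as (1/2)∫ u^1·exp(3u) du.
Now integrate by parts 1 time.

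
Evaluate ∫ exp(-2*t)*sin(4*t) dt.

-exp(-2*t)*sin(4*t)/10 - exp(-2*t)*cos(4*t)/5 + C

Let I denote the integral. Integrate by parts with u = sin(4*t), dv = exp(-2*t) dt, so v = -exp(-2*t)/2: I = -exp(-2*t)*sin(4*t)/2 + 2·∫ exp(-2*t)*cos(4*t) dt.
Apply parts again with u = cos(4*t), dv = exp(-2*t) dt: ∫ exp(-2*t)*cos(4*t) dt = -exp(-2*t)*cos(4*t)/2 − 2·I. Substituting back brings back I: I = -exp(-2*t)*sin(4*t)/2 - exp(-2*t)*cos(4*t) − 4·I.
Solving for I: (1 + 4)·I equals the remaining terms, so I = (1/5)·(-exp(-2*t)*sin(4*t)/2 - exp(-2*t)*cos(4*t)).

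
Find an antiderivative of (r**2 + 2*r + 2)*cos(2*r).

r**2*sin(2*r)/2 + r*sin(2*r) + r*cos(2*r)/2 + 3*sin(2*r)/4 + cos(2*r)/2 + C

Use integration by parts with u = r**2 + 2*r + 2, dv = cos(2*r) dr, so v = sin(2*r)/2.
Apply parts 2 times (tabular method): alternate signs, differentiate u down to 0, integrate dv up.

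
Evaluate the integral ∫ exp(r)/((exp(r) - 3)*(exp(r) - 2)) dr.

Let u = e^r, du = e^r dr.
The integral becomes ∫ du/((u-3)(u-2)); decompose into partial fractions.

log(exp(r) - 3) - log(exp(r) - 2) + C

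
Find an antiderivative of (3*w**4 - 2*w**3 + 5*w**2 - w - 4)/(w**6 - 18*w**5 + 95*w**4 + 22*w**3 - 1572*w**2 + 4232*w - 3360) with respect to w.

6751*log(w - 7)/550 - 1813*log(w - 6)/80 + 1741*log(w - 5)/162 - 3581*log(w - 2)/10800 - 122*log(w + 4)/4455 + 23/(180*w - 360) + C

Factor the denominator: (w - 7)*(w - 6)*(w - 5)*(w - 2)**2*(w + 4).
Partial-fraction decomposition: -122/(4455*(w + 4)) - 3581/(10800*(w - 2)) - 23/(180*(w - 2)**2) + 1741/(162*(w - 5)) - 1813/(80*(w - 6)) + 6751/(550*(w - 7)).
Integrate each term; A/(w−a) gives A·log|w−a|; A/(w−a)² gives −A/(w−a).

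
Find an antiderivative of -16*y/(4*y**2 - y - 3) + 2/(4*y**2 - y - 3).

-2*log(4*y**2 - y - 3) + C

Let u = 4*y**2 - y - 3, so du = (8*y - 1) dy.
Rewriting, the integral becomes -2·∫ 1/u du = -2·log(u).
Substituting back, u = 4*y**2 - y - 3.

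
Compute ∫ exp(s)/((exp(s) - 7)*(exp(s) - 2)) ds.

log(exp(s) - 7)/5 - log(exp(s) - 2)/5 + C

Let u = e^s, du = e^s ds.
The integral becomes ∫ du/((u-2)(u-7)); decompose into partial fractions.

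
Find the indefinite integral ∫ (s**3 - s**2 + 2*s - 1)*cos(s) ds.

Use integration by parts with u = s**3 - s**2 + 2*s - 1, dv = cos(s) ds, so v = sin(s).
Apply parts 3 times (tabular method): alternate signs, differentiate u down to 0, integrate dv up.

s**3*sin(s) - s**2*sin(s) + 3*s**2*cos(s) - 4*s*sin(s) - 2*s*cos(s) + sin(s) - 4*cos(s) + C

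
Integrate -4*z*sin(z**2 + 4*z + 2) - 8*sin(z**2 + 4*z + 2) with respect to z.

2*cos(z**2 + 4*z + 2) + C

Let u = z**2 + 4*z + 2, so du = (2*z + 4) dz.
Rewriting, the integral becomes -2·∫ sin(u) du = -2·-cos(u).
Substituting back, u = z**2 + 4*z + 2.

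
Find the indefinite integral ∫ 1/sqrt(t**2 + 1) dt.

log(t + sqrt(t**2 + 1)) + C

Substitute t = tan(θ), so dt = sec(θ)^2 dθ and the radical becomes sqrt(t**2 + 1) = sec(θ) by the Pythagorean identity.
Integrate the resulting trig expression in θ, then back-substitute tan(θ) = t, sec(θ) = sqrt(t**2 + 1) (absorbing any constant into C).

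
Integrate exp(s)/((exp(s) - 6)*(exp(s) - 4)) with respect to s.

log(exp(s) - 6)/2 - log(exp(s) - 4)/2 + C

Let u = e^s, du = e^s ds.
The integral becomes ∫ du/((u-6)(u-4)); decompose into partial fractions.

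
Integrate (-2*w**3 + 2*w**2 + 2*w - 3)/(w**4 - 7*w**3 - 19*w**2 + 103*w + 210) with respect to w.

Factor the denominator: (w - 7)*(w - 5)*(w + 2)*(w + 3).
Partial-fraction decomposition: -63/(80*(w + 3)) + 17/(63*(w + 2)) + 193/(112*(w - 5)) - 577/(180*(w - 7)).
Integrate each term: A/(w−a) contributes A·log|w−a|.

-577*log(w - 7)/180 + 193*log(w - 5)/112 + 17*log(w + 2)/63 - 63*log(w + 3)/80 + C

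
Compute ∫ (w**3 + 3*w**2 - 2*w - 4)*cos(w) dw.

w**3*sin(w) + 3*w**2*sin(w) + 3*w**2*cos(w) - 8*w*sin(w) + 6*w*cos(w) - 10*sin(w) - 8*cos(w) + C

Use integration by parts with u = w**3 + 3*w**2 - 2*w - 4, dv = cos(w) dw, so v = sin(w).
Apply parts 3 times (tabular method): alternate signs, differentiate u down to 0, integrate dv up.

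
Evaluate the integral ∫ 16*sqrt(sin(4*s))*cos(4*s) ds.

Let u = sin(4*s), so du = (4*cos(4*s)) ds.
Rewriting, the integral becomes 4·∫ √u du = 4·(2/3)u^(3/2).
Substituting back, u = sin(4*s).

8*sin(4*s)**(3/2)/3 + C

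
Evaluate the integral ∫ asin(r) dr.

Use integration by parts with u = arcsin(r), dv = dr.
Then du = 1/sqrt(-r**2 + 1) dr.

r*asin(r) + sqrt(-r**2 + 1) + C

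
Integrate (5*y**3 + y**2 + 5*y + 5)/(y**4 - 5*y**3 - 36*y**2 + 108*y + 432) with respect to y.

28261*log(y - 6)/8100 - 136*log(y + 3)/81 + 319*log(y + 4)/100 - 1151/(90*y - 540) + C

Factor the denominator: (y - 6)**2*(y + 3)*(y + 4).
Partial-fraction decomposition: 319/(100*(y + 4)) - 136/(81*(y + 3)) + 28261/(8100*(y - 6)) + 1151/(90*(y - 6)**2).
Integrate each term; A/(y−a) gives A·log|y−a|; A/(y−a)² gives −A/(y−a).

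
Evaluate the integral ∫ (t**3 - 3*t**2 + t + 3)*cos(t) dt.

Use integration by parts with u = t**3 - 3*t**2 + t + 3, dv = cos(t) dt, so v = sin(t).
Apply parts 3 times (tabular method): alternate signs, differentiate u down to 0, integrate dv up.

t**3*sin(t) - 3*t**2*sin(t) + 3*t**2*cos(t) - 5*t*sin(t) - 6*t*cos(t) + 9*sin(t) - 5*cos(t) + C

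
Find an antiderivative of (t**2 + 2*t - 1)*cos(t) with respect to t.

Use integration by parts with u = t**2 + 2*t - 1, dv = cos(t) dt, so v = sin(t).
Apply parts 2 times (tabular method): alternate signs, differentiate u down to 0, integrate dv up.

t**2*sin(t) + 2*t*sin(t) + 2*t*cos(t) - 3*sin(t) + 2*cos(t) + C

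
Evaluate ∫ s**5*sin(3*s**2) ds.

Let u = s², du = 2s ds; rewrite as (1/2)∫ u^2·sin(3u) du.
Now integrate by parts 2 times.

-s**4*cos(3*s**2)/6 + s**2*sin(3*s**2)/9 + cos(3*s**2)/27 + C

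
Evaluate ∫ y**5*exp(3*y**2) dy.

Let u = y², du = 2y dy; rewrite as (1/2)∫ u^2·exp(3u) du.
Now integrate by parts 2 times.

(9*y**4 - 6*y**2 + 2)*exp(3*y**2)/54 + C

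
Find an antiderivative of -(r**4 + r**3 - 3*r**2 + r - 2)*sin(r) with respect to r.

r**4*cos(r) - 4*r**3*sin(r) + r**3*cos(r) - 3*r**2*sin(r) - 15*r**2*cos(r) + 30*r*sin(r) - 5*r*cos(r) + 5*sin(r) + 28*cos(r) + C

Use integration by parts with u = r**4 + r**3 - 3*r**2 + r - 2, dv = -sin(r) dr, so v = cos(r).
Apply parts 4 times (tabular method): alternate signs, differentiate u down to 0, integrate dv up.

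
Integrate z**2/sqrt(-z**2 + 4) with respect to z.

-z*sqrt(-z**2 + 4)/2 + 2*asin(z/2) + C

Substitute z = 2·sin(θ), so dz = 2·cos(θ) dθ and the radical becomes sqrt(-z**2 + 4) = 2·cos(θ) by the Pythagorean identity.
Integrate the resulting trig expression in θ, then back-substitute θ = asin(z/2), sin(θ) = z/2, cos(θ) = sqrt(-z**2 + 4)/2 (absorbing any constant into C).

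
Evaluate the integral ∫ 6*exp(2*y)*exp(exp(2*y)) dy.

3*exp(exp(2*y)) + C

Let u = exp(2*y), so du = (2*exp(2*y)) dy.
Rewriting, the integral becomes 3·∫ e^u du = 3·e^u.
Substituting back, u = exp(2*y).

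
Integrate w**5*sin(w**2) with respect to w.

-w**4*cos(w**2)/2 + w**2*sin(w**2) + cos(w**2) + C

Let u = w², du = 2w dw; rewrite as (1/2)∫ u^2·sin(1u) du.
Now integrate by parts 2 times.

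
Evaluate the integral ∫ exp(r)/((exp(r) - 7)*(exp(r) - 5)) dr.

log(exp(r) - 7)/2 - log(exp(r) - 5)/2 + C

Let u = e^r, du = e^r dr.
The integral becomes ∫ du/((u-5)(u-7)); decompose into partial fractions.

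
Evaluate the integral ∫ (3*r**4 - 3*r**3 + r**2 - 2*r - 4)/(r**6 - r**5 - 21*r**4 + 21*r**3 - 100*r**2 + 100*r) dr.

-log(r)/25 + 1511*log(r - 5)/5800 + log(r - 1)/24 - 2281*log(r + 5)/8700 + 5*atan(r/2)/29 + C

Factor the denominator: r*(r - 5)*(r - 1)*(r + 5)*(r**2 + 4).
Partial-fraction decomposition: 10/(29*(r**2 + 4)) - 2281/(8700*(r + 5)) + 1/(24*(r - 1)) + 1511/(5800*(r - 5)) - 1/(25*r).
Integrate each term; A/(r−a) gives A·log|r−a|; the (Br+D)/(r²+p²) term gives a log and an atan.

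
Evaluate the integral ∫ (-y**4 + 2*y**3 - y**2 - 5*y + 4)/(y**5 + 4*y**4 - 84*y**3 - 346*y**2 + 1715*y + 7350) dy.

Factor the denominator: (y - 7)*(y - 6)*(y + 5)**2*(y + 7).
Partial-fraction decomposition: -3097/(728*(y + 7)) + 123913/(34848*(y + 5)) - 871/(264*(y + 5)**2) + 926/(1573*(y - 6)) - 1795/(2016*(y - 7)).
Integrate each term; A/(y−a) gives A·log|y−a|; A/(y−a)² gives −A/(y−a).

-1795*log(y - 7)/2016 + 926*log(y - 6)/1573 + 123913*log(y + 5)/34848 - 3097*log(y + 7)/728 + 871/(264*y + 1320) + C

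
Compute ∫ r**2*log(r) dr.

Use integration by parts with u = log(r), dv = r**2 dr.
Then du = 1/r dr and v = r**3/3.

r**3*log(r)/3 - r**3/9 + C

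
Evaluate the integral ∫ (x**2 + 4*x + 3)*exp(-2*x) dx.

Use integration by parts with u = x**2 + 4*x + 3, dv = exp(-2*x) dx, so v = -exp(-2*x)/2.
Apply parts 2 times (tabular method): alternate signs, differentiate u down to 0, integrate dv up.

(-2*x**2 - 10*x - 11)*exp(-2*x)/4 + C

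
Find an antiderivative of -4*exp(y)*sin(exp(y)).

Let u = exp(y), so du = (exp(y)) dy.
Rewriting, the integral becomes -4·∫ sin(u) du = -4·-cos(u).
Substituting back, u = exp(y).

4*cos(exp(y)) + C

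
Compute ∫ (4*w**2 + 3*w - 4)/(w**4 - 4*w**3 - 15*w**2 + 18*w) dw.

-2*log(w)/9 + 79*log(w - 6)/135 - 3*log(w - 1)/20 - 23*log(w + 3)/108 + C

Factor the denominator: w*(w - 6)*(w - 1)*(w + 3).
Partial-fraction decomposition: -23/(108*(w + 3)) - 3/(20*(w - 1)) + 79/(135*(w - 6)) - 2/(9*w).
Integrate each term: A/(w−a) contributes A·log|w−a|.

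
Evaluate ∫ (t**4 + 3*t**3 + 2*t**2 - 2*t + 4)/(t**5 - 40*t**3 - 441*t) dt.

Factor the denominator: t*(t - 7)*(t + 7)*(t**2 + 9).
Partial-fraction decomposition: (67*t + 261)/(522*(t**2 + 9)) + 372/(1421*(t + 7)) + 1759/(2842*(t - 7)) - 4/(441*t).
Integrate each term; A/(t−a) gives A·log|t−a|; the (Bt+D)/(t²+p²) term gives a log and an atan.

-4*log(t)/441 + 1759*log(t - 7)/2842 + 372*log(t + 7)/1421 + 67*log(t**2 + 9)/1044 + atan(t/3)/6 + C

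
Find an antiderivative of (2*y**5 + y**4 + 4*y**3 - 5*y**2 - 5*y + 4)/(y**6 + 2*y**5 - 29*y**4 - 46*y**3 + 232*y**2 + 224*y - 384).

Factor the denominator: (y - 4)*(y - 3)*(y - 1)*(y + 2)*(y + 4)**2.
Partial-fraction decomposition: 1082/(1225*(y + 4)) - 263/(70*(y + 4)**2) + 43/(180*(y + 2)) + 1/(450*(y - 1)) - 619/(490*(y - 3)) + 77/(36*(y - 4)).
Integrate each term; A/(y−a) gives A·log|y−a|; A/(y−a)² gives −A/(y−a).

77*log(y - 4)/36 - 619*log(y - 3)/490 + log(y - 1)/450 + 43*log(y + 2)/180 + 1082*log(y + 4)/1225 + 263/(70*y + 280) + C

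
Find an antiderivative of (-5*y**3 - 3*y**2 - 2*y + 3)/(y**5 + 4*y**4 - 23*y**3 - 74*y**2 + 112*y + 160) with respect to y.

-373*log(y - 4)/720 + 53*log(y - 2)/252 + 7*log(y + 1)/180 - 283*log(y + 4)/144 + 563*log(y + 5)/252 + C

Factor the denominator: (y - 4)*(y - 2)*(y + 1)*(y + 4)*(y + 5).
Partial-fraction decomposition: 563/(252*(y + 5)) - 283/(144*(y + 4)) + 7/(180*(y + 1)) + 53/(252*(y - 2)) - 373/(720*(y - 4)).
Integrate each term: A/(y−a) contributes A·log|y−a|.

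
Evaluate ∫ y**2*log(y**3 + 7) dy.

y**3*log(y**3 + 7)/3 - y**3/3 + 7*log(y**3 + 7)/3 + C

Let u = y**3 + 7, so du = (3*y**2) dy.
The integral becomes (1/3)·∫ log(u) du; integrate by parts with u′=log(u), dv′=du.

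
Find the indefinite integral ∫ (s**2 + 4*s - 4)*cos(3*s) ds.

s**2*sin(3*s)/3 + 4*s*sin(3*s)/3 + 2*s*cos(3*s)/9 - 38*sin(3*s)/27 + 4*cos(3*s)/9 + C

Use integration by parts with u = s**2 + 4*s - 4, dv = cos(3*s) ds, so v = sin(3*s)/3.
Apply parts 2 times (tabular method): alternate signs, differentiate u down to 0, integrate dv up.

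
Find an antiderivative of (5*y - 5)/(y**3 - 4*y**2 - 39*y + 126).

15*log(y - 7)/26 - 5*log(y - 3)/18 - 35*log(y + 6)/117 + C

Factor the denominator: (y - 7)*(y - 3)*(y + 6).
Partial-fraction decomposition: -35/(117*(y + 6)) - 5/(18*(y - 3)) + 15/(26*(y - 7)).
Integrate each term: A/(y−a) contributes A·log|y−a|.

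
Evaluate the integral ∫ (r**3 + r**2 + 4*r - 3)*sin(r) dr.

Use integration by parts with u = r**3 + r**2 + 4*r - 3, dv = sin(r) dr, so v = -cos(r).
Apply parts 3 times (tabular method): alternate signs, differentiate u down to 0, integrate dv up.

-r**3*cos(r) + 3*r**2*sin(r) - r**2*cos(r) + 2*r*sin(r) + 2*r*cos(r) - 2*sin(r) + 5*cos(r) + C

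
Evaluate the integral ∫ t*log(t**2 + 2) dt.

Let u = t**2 + 2, so du = (2*t) dt.
The integral becomes (1/2)·∫ log(u) du; integrate by parts with u′=log(u), dv′=du.

t**2*log(t**2 + 2)/2 - t**2/2 + log(t**2 + 2) + C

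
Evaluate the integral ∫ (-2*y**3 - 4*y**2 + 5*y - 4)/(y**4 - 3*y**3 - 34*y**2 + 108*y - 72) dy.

-55*log(y - 6)/24 + 13*log(y - 2)/16 - log(y - 1)/7 - 127*log(y + 6)/336 + C

Factor the denominator: (y - 6)*(y - 2)*(y - 1)*(y + 6).
Partial-fraction decomposition: -127/(336*(y + 6)) - 1/(7*(y - 1)) + 13/(16*(y - 2)) - 55/(24*(y - 6)).
Integrate each term: A/(y−a) contributes A·log|y−a|.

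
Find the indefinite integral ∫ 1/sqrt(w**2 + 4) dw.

Substitute w = 2·tan(θ), so dw = 2·sec(θ)^2 dθ and the radical becomes sqrt(w**2 + 4) = 2·sec(θ) by the Pythagorean identity.
Integrate the resulting trig expression in θ, then back-substitute tan(θ) = w/2, sec(θ) = sqrt(w**2 + 4)/2 (absorbing any constant into C).

log(w + sqrt(w**2 + 4)) + C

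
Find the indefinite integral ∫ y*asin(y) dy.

y**2*asin(y)/2 + y*sqrt(-y**2 + 1)/4 - asin(y)/4 + C

Use integration by parts with u = arcsin(y), dv = y dy.
Then du = 1/sqrt(-y**2 + 1) dy.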